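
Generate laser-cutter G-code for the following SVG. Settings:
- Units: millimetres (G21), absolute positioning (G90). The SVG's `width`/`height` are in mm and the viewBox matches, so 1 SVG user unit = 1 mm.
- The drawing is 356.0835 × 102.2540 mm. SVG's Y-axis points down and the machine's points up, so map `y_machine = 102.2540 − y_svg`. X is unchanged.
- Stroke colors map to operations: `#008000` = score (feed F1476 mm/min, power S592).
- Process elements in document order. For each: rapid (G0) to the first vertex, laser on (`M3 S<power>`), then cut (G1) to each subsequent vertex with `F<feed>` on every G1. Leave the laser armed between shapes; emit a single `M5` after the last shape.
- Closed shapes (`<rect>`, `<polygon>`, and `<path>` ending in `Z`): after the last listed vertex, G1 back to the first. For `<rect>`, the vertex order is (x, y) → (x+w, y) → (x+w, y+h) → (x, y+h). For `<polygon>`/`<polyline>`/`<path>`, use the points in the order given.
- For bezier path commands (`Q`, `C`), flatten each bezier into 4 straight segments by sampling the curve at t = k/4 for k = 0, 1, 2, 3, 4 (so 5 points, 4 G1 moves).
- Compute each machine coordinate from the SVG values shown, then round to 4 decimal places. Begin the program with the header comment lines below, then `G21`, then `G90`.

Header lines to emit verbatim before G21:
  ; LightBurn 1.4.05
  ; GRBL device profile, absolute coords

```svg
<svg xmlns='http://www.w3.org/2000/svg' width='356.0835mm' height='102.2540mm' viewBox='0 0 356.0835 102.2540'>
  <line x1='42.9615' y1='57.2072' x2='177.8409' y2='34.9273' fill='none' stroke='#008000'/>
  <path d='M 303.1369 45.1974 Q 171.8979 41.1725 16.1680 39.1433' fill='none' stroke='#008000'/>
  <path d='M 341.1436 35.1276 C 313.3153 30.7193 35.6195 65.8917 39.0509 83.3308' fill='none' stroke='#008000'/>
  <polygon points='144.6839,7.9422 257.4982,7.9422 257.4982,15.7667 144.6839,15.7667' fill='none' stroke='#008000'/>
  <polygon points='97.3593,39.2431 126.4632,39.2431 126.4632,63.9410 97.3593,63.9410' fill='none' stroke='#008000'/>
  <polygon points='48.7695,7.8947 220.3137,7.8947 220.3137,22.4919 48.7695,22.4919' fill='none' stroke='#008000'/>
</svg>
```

1 u = 1 mm; y_m = 102.2540 − y.

[1] `<line>` line segment, #008000→score S592 F1476: (42.9615,45.0468) → (177.8409,67.3267)

[2] `<path>` quadratic bezier, #008000→score S592 F1476: (303.1369,57.0566) → (235.9867,58.9443) → (165.7752,60.5826) → (92.5023,61.9714) → (16.1680,63.1107)

[3] `<path>` cubic bezier, #008000→score S592 F1476: (341.1436,67.1264) → (281.7190,63.9068) → (178.3749,51.2176) → (80.8919,34.4320) → (39.0509,18.9232)

[4] `<polygon>` rectangle, #008000→score S592 F1476: (144.6839,94.3118) → (257.4982,94.3118) → (257.4982,86.4873) → (144.6839,86.4873) → (144.6839,94.3118) (closed)

[5] `<polygon>` rectangle, #008000→score S592 F1476: (97.3593,63.0109) → (126.4632,63.0109) → (126.4632,38.3130) → (97.3593,38.3130) → (97.3593,63.0109) (closed)

[6] `<polygon>` rectangle, #008000→score S592 F1476: (48.7695,94.3593) → (220.3137,94.3593) → (220.3137,79.7621) → (48.7695,79.7621) → (48.7695,94.3593) (closed)

; LightBurn 1.4.05
; GRBL device profile, absolute coords
G21
G90
G0 X42.9615 Y45.0468
M3 S592
G1 X177.8409 Y67.3267 F1476
G0 X303.1369 Y57.0566
M3 S592
G1 X235.9867 Y58.9443 F1476
G1 X165.7752 Y60.5826 F1476
G1 X92.5023 Y61.9714 F1476
G1 X16.1680 Y63.1107 F1476
G0 X341.1436 Y67.1264
M3 S592
G1 X281.7190 Y63.9068 F1476
G1 X178.3749 Y51.2176 F1476
G1 X80.8919 Y34.4320 F1476
G1 X39.0509 Y18.9232 F1476
G0 X144.6839 Y94.3118
M3 S592
G1 X257.4982 Y94.3118 F1476
G1 X257.4982 Y86.4873 F1476
G1 X144.6839 Y86.4873 F1476
G1 X144.6839 Y94.3118 F1476
G0 X97.3593 Y63.0109
M3 S592
G1 X126.4632 Y63.0109 F1476
G1 X126.4632 Y38.3130 F1476
G1 X97.3593 Y38.3130 F1476
G1 X97.3593 Y63.0109 F1476
G0 X48.7695 Y94.3593
M3 S592
G1 X220.3137 Y94.3593 F1476
G1 X220.3137 Y79.7621 F1476
G1 X48.7695 Y79.7621 F1476
G1 X48.7695 Y94.3593 F1476
M5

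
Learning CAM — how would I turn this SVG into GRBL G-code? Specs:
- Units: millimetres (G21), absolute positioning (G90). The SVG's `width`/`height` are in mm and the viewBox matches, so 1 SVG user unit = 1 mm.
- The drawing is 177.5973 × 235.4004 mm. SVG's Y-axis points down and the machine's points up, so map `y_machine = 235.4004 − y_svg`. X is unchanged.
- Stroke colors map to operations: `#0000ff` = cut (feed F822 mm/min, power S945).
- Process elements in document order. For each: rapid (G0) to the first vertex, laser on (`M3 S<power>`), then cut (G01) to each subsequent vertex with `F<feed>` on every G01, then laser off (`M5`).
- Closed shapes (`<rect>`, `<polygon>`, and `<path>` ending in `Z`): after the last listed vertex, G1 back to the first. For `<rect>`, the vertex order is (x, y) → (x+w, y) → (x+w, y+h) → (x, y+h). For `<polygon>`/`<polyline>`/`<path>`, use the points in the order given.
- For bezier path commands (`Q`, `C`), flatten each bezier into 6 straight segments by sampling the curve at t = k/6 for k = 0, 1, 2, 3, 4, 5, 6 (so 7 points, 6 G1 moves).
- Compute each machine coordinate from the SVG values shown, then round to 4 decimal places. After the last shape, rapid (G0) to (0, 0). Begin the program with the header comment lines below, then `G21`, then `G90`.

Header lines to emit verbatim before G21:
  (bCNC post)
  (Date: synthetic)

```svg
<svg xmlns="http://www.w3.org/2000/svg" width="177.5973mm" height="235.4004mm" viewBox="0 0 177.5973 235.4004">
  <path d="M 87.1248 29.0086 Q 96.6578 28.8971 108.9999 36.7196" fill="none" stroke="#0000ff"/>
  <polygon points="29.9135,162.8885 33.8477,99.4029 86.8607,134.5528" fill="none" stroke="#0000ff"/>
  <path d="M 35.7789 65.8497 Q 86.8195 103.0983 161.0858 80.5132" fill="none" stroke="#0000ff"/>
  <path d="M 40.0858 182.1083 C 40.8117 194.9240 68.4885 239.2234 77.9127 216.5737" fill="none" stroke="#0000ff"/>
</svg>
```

(bCNC post)
(Date: synthetic)
G21
G90
G0 X87.1248 Y206.3918
M3 S945
G01 X90.3805 Y206.2086 F822
G01 X93.7923 Y205.5846 F822
G01 X97.3601 Y204.5198 F822
G01 X101.0840 Y203.0142 F822
G01 X104.9639 Y201.0679 F822
G01 X108.9999 Y198.6808 F822
M5
G0 X29.9135 Y72.5119
M3 S945
G01 X33.8477 Y135.9975 F822
G01 X86.8607 Y100.8476 F822
G01 X29.9135 Y72.5119 F822
M5
G0 X35.7789 Y169.5507
M3 S945
G01 X53.4376 Y158.7965 F822
G01 X72.3866 Y151.3665 F822
G01 X92.6259 Y147.2605 F822
G01 X114.1556 Y146.4787 F822
G01 X136.9755 Y149.0209 F822
G01 X161.0858 Y154.8872 F822
M5
G0 X40.0858 Y53.2921
M3 S945
G01 X42.4854 Y44.7163 F822
G01 X48.1211 Y33.6275 F822
G01 X55.7374 Y22.7599 F822
G01 X64.0785 Y14.8477 F822
G01 X71.8888 Y12.6252 F822
G01 X77.9127 Y18.8267 F822
M5
G0 X0.0000 Y0.0000

1 u = 1 mm; y_m = 235.4004 − y.

[1] `<path>` quadratic bezier, #0000ff→cut S945 F822: (87.1248,206.3918) → (90.3805,206.2086) → (93.7923,205.5846) → (97.3601,204.5198) → (101.0840,203.0142) → (104.9639,201.0679) → (108.9999,198.6808)

[2] `<polygon>` regular polygon, #0000ff→cut S945 F822: (29.9135,72.5119) → (33.8477,135.9975) → (86.8607,100.8476) → (29.9135,72.5119) (closed)

[3] `<path>` quadratic bezier, #0000ff→cut S945 F822: (35.7789,169.5507) → (53.4376,158.7965) → (72.3866,151.3665) → (92.6259,147.2605) → (114.1556,146.4787) → (136.9755,149.0209) → (161.0858,154.8872)

[4] `<path>` cubic bezier, #0000ff→cut S945 F822: (40.0858,53.2921) → (42.4854,44.7163) → (48.1211,33.6275) → (55.7374,22.7599) → (64.0785,14.8477) → (71.8888,12.6252) → (77.9127,18.8267)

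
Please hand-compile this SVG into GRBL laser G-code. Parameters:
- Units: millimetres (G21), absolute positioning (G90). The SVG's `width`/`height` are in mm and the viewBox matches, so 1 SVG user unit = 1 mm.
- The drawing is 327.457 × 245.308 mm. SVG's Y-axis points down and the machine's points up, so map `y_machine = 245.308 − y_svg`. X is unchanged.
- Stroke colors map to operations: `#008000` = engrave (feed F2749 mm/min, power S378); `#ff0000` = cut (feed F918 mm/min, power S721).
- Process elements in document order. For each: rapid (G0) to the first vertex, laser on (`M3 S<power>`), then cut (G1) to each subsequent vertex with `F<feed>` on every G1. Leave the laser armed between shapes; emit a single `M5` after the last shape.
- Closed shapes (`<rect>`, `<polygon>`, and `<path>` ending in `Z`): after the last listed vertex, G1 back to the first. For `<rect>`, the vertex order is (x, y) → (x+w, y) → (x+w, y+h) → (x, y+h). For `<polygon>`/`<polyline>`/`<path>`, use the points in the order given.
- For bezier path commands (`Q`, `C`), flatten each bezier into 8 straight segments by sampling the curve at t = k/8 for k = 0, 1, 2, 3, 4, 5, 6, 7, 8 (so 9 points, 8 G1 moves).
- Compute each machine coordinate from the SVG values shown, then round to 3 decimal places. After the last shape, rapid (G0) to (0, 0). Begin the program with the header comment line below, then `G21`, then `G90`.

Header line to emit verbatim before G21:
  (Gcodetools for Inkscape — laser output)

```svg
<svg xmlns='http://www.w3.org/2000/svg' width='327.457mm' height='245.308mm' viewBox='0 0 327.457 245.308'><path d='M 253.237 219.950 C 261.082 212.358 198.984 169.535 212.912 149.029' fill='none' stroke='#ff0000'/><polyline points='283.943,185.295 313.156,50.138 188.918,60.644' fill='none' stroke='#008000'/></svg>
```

(Gcodetools for Inkscape — laser output)
G21
G90
G0 X253.237 Y25.358
M3 S721
G1 X253.185 Y29.744 F918
G1 X248.287 Y36.759 F918
G1 X240.253 Y45.727 F918
G1 X230.793 Y55.976 F918
G1 X221.619 Y66.830 F918
G1 X214.440 Y77.614 F918
G1 X210.968 Y87.656 F918
G1 X212.912 Y96.279 F918
G0 X283.943 Y60.013
M3 S378
G1 X313.156 Y195.170 F2749
G1 X188.918 Y184.664 F2749
M5
G0 X0.000 Y0.000

viewBox `0 0 327.457 245.308` with mm width/height → 1 unit = 1 mm. Flip: y_m = 245.308 − y_svg.

**Shape 1** — `<path>` cubic bezier, stroke `#ff0000` → cut (S721, F918). Control points (SVG): P0=(253.237,219.950), P1=(261.082,212.358), P2=(198.984,169.535), P3=(212.912,149.029); sampled at t=k/8. Machine vertices: (253.237,25.358) → (253.185,29.744) → (248.287,36.759) → (240.253,45.727) → (230.793,55.976) → (221.619,66.830) → (214.440,77.614) → (210.968,87.656) → (212.912,96.279). Open path.

**Shape 2** — `<polyline>` open polyline, stroke `#008000` → engrave (S378, F2749). Machine vertices: (283.943,60.013) → (313.156,195.170) → (188.918,184.664). Open path.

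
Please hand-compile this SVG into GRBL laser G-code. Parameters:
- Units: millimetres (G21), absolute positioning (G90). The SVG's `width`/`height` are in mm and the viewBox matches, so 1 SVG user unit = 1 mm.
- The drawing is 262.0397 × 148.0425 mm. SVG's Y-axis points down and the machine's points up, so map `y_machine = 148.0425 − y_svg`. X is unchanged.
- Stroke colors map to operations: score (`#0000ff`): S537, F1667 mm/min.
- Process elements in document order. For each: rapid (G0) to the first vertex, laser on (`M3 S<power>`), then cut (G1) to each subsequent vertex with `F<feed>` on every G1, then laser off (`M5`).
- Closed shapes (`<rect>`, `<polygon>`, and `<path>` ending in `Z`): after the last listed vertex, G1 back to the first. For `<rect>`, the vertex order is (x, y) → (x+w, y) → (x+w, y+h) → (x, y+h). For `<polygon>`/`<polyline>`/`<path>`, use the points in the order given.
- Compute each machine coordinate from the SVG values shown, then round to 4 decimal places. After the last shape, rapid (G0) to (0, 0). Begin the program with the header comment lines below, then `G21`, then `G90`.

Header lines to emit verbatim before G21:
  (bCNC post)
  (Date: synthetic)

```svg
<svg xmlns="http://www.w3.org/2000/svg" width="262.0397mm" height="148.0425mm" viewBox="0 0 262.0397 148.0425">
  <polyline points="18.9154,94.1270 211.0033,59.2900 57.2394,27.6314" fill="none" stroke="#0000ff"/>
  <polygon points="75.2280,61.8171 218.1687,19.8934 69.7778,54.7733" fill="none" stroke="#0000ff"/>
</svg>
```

Since the viewBox matches the mm dimensions, user units are millimetres directly. The only transform is the Y-flip y_m = 148.0425 − y_svg.

Shape 1 is a open polyline drawn with `<polyline>`. Its stroke #0000ff means score at S537, F1667. After flipping Y the toolpath is (18.9154,53.9155) → (211.0033,88.7525) → (57.2394,120.4111).

Shape 2 is a closed polygon drawn with `<polygon>`. Its stroke #0000ff means score at S537, F1667. After flipping Y the toolpath is (75.2280,86.2254) → (218.1687,128.1491) → (69.7778,93.2692) → (75.2280,86.2254), returning to the start.

(bCNC post)
(Date: synthetic)
G21
G90
G0 X18.9154 Y53.9155
M3 S537
G1 X211.0033 Y88.7525 F1667
G1 X57.2394 Y120.4111 F1667
M5
G0 X75.2280 Y86.2254
M3 S537
G1 X218.1687 Y128.1491 F1667
G1 X69.7778 Y93.2692 F1667
G1 X75.2280 Y86.2254 F1667
M5
G0 X0.0000 Y0.0000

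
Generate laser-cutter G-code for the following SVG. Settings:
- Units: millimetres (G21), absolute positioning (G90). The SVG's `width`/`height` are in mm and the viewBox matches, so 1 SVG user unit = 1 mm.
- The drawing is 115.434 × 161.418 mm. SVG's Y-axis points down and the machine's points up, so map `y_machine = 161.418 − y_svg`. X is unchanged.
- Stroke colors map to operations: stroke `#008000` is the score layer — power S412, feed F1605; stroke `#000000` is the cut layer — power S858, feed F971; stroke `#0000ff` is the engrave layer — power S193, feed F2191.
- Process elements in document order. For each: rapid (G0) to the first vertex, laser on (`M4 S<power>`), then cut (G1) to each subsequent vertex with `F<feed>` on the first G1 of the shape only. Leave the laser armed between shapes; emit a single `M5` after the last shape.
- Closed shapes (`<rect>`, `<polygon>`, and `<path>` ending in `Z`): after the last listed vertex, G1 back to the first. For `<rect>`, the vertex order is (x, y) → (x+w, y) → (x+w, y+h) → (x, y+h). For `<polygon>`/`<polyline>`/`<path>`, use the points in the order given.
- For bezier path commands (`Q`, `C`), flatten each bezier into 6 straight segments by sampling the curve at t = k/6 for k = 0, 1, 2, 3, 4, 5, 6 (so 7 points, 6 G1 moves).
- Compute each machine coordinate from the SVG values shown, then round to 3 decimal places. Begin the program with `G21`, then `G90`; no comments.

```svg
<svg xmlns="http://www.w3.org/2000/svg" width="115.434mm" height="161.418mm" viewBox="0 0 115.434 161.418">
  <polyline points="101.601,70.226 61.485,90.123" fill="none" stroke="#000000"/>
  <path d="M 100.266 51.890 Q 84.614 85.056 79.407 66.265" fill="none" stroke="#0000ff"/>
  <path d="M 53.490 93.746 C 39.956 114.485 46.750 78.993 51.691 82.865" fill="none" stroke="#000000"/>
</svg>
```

Since the viewBox matches the mm dimensions, user units are millimetres directly. The only transform is the Y-flip y_m = 161.418 − y_svg.

Shape 1 is a line segment drawn with `<polyline>`. Its stroke #000000 means cut at S858, F971. After flipping Y the toolpath is (101.601,91.192) → (61.485,71.295).

Shape 2 is a quadratic bezier drawn with `<path>`. Its stroke #0000ff means engrave at S193, F2191. After flipping Y the toolpath is (100.266,109.528) → (95.339,99.916) → (90.992,93.190) → (87.225,89.351) → (84.039,88.399) → (81.433,90.333) → (79.407,95.153).

Shape 3 is a cubic bezier drawn with `<path>`. Its stroke #000000 means cut at S858, F971. After flipping Y the toolpath is (53.490,67.672) → (48.314,61.546) → (45.910,62.136) → (45.662,66.787) → (46.954,72.844) → (49.169,77.651) → (51.691,78.553).

G21
G90
G0 X101.601 Y91.192
M4 S858
G1 X61.485 Y71.295 F971
G0 X100.266 Y109.528
M4 S193
G1 X95.339 Y99.916 F2191
G1 X90.992 Y93.190
G1 X87.225 Y89.351
G1 X84.039 Y88.399
G1 X81.433 Y90.333
G1 X79.407 Y95.153
G0 X53.490 Y67.672
M4 S858
G1 X48.314 Y61.546 F971
G1 X45.910 Y62.136
G1 X45.662 Y66.787
G1 X46.954 Y72.844
G1 X49.169 Y77.651
G1 X51.691 Y78.553
M5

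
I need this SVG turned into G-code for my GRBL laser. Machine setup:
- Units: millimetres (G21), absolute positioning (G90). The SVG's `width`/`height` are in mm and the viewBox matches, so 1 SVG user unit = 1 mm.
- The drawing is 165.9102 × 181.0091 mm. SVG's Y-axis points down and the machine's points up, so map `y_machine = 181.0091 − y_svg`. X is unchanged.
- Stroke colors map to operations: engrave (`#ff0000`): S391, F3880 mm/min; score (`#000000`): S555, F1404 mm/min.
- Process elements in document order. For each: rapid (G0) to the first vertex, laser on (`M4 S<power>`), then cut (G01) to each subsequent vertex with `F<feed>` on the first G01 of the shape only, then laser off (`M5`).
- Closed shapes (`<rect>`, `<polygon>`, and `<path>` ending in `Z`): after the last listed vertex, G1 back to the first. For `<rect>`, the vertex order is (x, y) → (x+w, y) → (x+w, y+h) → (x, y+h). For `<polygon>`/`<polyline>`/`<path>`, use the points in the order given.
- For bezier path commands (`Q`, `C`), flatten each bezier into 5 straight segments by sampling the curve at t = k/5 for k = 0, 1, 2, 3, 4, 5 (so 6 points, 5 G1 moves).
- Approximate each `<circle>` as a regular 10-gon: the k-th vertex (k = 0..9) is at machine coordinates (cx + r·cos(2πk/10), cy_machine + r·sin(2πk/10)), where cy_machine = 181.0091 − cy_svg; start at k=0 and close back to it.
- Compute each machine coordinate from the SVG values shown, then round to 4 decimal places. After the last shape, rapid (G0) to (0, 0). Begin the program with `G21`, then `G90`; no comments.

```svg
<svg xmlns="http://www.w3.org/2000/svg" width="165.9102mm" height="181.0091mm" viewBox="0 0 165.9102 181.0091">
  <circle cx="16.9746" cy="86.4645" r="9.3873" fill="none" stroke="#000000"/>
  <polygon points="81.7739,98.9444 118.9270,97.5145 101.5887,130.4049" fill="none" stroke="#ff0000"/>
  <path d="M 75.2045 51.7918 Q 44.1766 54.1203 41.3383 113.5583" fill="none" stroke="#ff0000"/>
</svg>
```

G21
G90
G0 X26.3619 Y94.5446
M4 S555
G01 X24.5691 Y100.0623 F1404
G01 X19.8754 Y103.4725
G01 X14.0738 Y103.4725
G01 X9.3801 Y100.0623
G01 X7.5873 Y94.5446
G01 X9.3801 Y89.0269
G01 X14.0738 Y85.6167
G01 X19.8754 Y85.6167
G01 X24.5691 Y89.0269
G01 X26.3619 Y94.5446
M5
G0 X81.7739 Y82.0647
M4 S391
G01 X118.9270 Y83.4946 F3880
G01 X101.5887 Y50.6042
G01 X81.7739 Y82.0647
M5
G0 X75.2045 Y129.2173
M4 S391
G01 X63.9209 Y126.0015 F3880
G01 X54.8925 Y118.2170
G01 X48.1193 Y105.8637
G01 X43.6012 Y88.9416
G01 X41.3383 Y67.4508
M5
G0 X0.0000 Y0.0000

Since the viewBox matches the mm dimensions, user units are millimetres directly. The only transform is the Y-flip y_m = 181.0091 − y_svg.

Shape 1 is a circle drawn with `<circle>`. Its stroke #000000 means score at S555, F1404. After flipping Y the toolpath is (26.3619,94.5446) → (24.5691,100.0623) → (19.8754,103.4725) → (14.0738,103.4725) → (9.3801,100.0623) → (7.5873,94.5446) → (9.3801,89.0269) → (14.0738,85.6167) → (19.8754,85.6167) → (24.5691,89.0269) → (26.3619,94.5446), returning to the start.

Shape 2 is a regular polygon drawn with `<polygon>`. Its stroke #ff0000 means engrave at S391, F3880. After flipping Y the toolpath is (81.7739,82.0647) → (118.9270,83.4946) → (101.5887,50.6042) → (81.7739,82.0647), returning to the start.

Shape 3 is a quadratic bezier drawn with `<path>`. Its stroke #ff0000 means engrave at S391, F3880. After flipping Y the toolpath is (75.2045,129.2173) → (63.9209,126.0015) → (54.8925,118.2170) → (48.1193,105.8637) → (43.6012,88.9416) → (41.3383,67.4508).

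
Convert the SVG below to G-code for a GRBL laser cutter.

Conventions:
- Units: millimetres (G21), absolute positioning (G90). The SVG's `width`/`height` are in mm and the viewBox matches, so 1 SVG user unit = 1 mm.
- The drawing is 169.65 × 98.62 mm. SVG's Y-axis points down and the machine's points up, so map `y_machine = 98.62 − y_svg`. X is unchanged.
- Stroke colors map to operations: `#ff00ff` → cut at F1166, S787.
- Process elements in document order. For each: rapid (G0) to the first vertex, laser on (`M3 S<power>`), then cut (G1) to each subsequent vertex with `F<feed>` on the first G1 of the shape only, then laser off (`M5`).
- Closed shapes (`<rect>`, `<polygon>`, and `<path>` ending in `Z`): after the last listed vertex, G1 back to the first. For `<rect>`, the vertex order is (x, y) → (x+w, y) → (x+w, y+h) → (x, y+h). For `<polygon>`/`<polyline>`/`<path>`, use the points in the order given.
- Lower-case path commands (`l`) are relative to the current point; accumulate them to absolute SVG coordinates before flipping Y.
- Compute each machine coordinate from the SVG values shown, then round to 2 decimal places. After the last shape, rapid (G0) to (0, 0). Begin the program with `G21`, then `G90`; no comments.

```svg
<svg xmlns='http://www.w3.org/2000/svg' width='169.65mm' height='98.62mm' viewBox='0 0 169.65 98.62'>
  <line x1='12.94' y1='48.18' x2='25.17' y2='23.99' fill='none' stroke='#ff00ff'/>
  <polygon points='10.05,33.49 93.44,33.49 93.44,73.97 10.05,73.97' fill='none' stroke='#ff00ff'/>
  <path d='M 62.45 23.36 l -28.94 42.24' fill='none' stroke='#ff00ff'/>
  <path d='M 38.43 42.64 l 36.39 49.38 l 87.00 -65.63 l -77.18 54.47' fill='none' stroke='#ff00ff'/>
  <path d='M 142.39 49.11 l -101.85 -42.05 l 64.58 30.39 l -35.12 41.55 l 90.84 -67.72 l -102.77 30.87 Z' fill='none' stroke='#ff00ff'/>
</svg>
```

Since the viewBox matches the mm dimensions, user units are millimetres directly. The only transform is the Y-flip y_m = 98.62 − y_svg.

Shape 1 is a line segment drawn with `<line>`. Its stroke #ff00ff means cut at S787, F1166. After flipping Y the toolpath is (12.94,50.44) → (25.17,74.63).

Shape 2 is a rectangle drawn with `<polygon>`. Its stroke #ff00ff means cut at S787, F1166. After flipping Y the toolpath is (10.05,65.13) → (93.44,65.13) → (93.44,24.65) → (10.05,24.65) → (10.05,65.13), returning to the start.

Shape 3 is a line segment drawn with `<path>`. Its stroke #ff00ff means cut at S787, F1166. After flipping Y the toolpath is (62.45,75.26) → (33.51,33.02).

Shape 4 is a open polyline drawn with `<path>`. Its stroke #ff00ff means cut at S787, F1166. After flipping Y the toolpath is (38.43,55.98) → (74.82,6.60) → (161.82,72.23) → (84.64,17.76).

Shape 5 is a closed polygon drawn with `<path>`. Its stroke #ff00ff means cut at S787, F1166. After flipping Y the toolpath is (142.39,49.51) → (40.54,91.56) → (105.12,61.17) → (70.00,19.62) → (160.84,87.34) → (58.07,56.47) → (142.39,49.51), returning to the start.

G21
G90
G0 X12.94 Y50.44
M3 S787
G1 X25.17 Y74.63 F1166
M5
G0 X10.05 Y65.13
M3 S787
G1 X93.44 Y65.13 F1166
G1 X93.44 Y24.65
G1 X10.05 Y24.65
G1 X10.05 Y65.13
M5
G0 X62.45 Y75.26
M3 S787
G1 X33.51 Y33.02 F1166
M5
G0 X38.43 Y55.98
M3 S787
G1 X74.82 Y6.60 F1166
G1 X161.82 Y72.23
G1 X84.64 Y17.76
M5
G0 X142.39 Y49.51
M3 S787
G1 X40.54 Y91.56 F1166
G1 X105.12 Y61.17
G1 X70.00 Y19.62
G1 X160.84 Y87.34
G1 X58.07 Y56.47
G1 X142.39 Y49.51
M5
G0 X0.00 Y0.00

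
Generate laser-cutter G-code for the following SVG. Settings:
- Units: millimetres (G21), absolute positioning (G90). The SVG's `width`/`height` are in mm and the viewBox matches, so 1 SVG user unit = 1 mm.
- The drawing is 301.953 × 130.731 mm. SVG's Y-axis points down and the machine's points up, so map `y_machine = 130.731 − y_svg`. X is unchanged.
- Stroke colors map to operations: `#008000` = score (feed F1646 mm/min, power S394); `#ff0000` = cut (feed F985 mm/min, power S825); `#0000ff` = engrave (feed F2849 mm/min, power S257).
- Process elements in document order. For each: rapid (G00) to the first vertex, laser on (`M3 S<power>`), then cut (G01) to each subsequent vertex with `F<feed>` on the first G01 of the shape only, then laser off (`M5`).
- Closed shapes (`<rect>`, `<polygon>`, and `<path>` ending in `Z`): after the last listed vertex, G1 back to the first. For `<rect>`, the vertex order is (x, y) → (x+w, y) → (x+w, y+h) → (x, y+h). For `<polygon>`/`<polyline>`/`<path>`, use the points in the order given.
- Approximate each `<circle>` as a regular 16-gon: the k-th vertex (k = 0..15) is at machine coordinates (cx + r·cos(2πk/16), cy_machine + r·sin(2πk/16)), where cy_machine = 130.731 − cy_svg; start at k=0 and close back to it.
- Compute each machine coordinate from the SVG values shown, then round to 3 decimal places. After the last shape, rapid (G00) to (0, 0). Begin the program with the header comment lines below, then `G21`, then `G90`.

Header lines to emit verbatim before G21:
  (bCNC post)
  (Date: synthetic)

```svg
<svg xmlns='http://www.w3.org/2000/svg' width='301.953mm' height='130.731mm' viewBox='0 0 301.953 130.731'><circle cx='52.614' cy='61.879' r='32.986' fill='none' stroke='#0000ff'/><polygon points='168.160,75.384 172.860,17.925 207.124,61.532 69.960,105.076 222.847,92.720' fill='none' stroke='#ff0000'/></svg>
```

1 u = 1 mm; y_m = 130.731 − y.

[1] `<circle>` circle, #0000ff→engrave S257 F2849: (85.600,68.852) → (83.089,81.475) → (75.939,92.177) → (65.237,99.327) → (52.614,101.838) → (39.991,99.327) → (29.289,92.177) → (22.139,81.475) → (19.628,68.852) → (22.139,56.229) → (29.289,45.527) → (39.991,38.377) → (52.614,35.866) → (65.237,38.377) → (75.939,45.527) → (83.089,56.229) → (85.600,68.852) (closed)

[2] `<polygon>` closed polygon, #ff0000→cut S825 F985: (168.160,55.347) → (172.860,112.806) → (207.124,69.199) → (69.960,25.655) → (222.847,38.011) → (168.160,55.347) (closed)

(bCNC post)
(Date: synthetic)
G21
G90
G00 X85.600 Y68.852
M3 S257
G01 X83.089 Y81.475 F2849
G01 X75.939 Y92.177
G01 X65.237 Y99.327
G01 X52.614 Y101.838
G01 X39.991 Y99.327
G01 X29.289 Y92.177
G01 X22.139 Y81.475
G01 X19.628 Y68.852
G01 X22.139 Y56.229
G01 X29.289 Y45.527
G01 X39.991 Y38.377
G01 X52.614 Y35.866
G01 X65.237 Y38.377
G01 X75.939 Y45.527
G01 X83.089 Y56.229
G01 X85.600 Y68.852
M5
G00 X168.160 Y55.347
M3 S825
G01 X172.860 Y112.806 F985
G01 X207.124 Y69.199
G01 X69.960 Y25.655
G01 X222.847 Y38.011
G01 X168.160 Y55.347
M5
G00 X0.000 Y0.000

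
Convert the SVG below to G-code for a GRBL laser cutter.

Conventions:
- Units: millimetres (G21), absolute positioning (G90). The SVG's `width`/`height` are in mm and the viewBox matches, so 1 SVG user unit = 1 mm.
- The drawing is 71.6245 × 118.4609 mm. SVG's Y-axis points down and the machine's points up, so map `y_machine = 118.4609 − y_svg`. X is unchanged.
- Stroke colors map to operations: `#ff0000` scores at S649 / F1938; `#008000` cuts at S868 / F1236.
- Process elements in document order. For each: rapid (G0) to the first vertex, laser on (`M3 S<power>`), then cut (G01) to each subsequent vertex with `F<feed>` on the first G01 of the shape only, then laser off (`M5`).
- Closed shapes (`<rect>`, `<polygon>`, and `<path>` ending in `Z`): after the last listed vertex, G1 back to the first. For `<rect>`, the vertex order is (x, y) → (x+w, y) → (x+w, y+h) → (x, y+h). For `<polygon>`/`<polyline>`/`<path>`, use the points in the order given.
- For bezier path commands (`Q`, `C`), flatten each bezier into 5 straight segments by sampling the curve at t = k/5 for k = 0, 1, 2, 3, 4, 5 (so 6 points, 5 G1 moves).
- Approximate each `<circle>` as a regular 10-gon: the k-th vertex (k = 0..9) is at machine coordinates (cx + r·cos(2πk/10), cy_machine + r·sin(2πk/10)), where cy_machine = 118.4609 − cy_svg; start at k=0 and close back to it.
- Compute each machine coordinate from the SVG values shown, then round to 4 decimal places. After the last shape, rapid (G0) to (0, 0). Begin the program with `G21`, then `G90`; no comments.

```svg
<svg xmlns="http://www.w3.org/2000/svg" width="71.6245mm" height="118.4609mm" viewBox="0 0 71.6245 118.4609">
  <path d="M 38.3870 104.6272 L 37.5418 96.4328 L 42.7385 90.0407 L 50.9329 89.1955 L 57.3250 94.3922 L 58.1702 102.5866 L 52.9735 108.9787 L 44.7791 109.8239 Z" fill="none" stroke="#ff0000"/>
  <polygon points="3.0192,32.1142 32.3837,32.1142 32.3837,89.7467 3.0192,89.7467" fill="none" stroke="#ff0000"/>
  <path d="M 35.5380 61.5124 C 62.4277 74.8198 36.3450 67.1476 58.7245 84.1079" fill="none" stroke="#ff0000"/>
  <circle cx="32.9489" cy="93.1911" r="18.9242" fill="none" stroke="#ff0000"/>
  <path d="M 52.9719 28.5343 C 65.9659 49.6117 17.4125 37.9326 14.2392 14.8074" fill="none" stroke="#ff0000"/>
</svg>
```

viewBox `0 0 71.6245 118.4609` with mm width/height → 1 unit = 1 mm. Flip: y_m = 118.4609 − y_svg.

**Shape 1** — `<path>` regular polygon, stroke `#ff0000` → score (S649, F1938). Machine vertices: (38.3870,13.8337) → (37.5418,22.0281) → (42.7385,28.4202) → (50.9329,29.2654) → (57.3250,24.0687) → (58.1702,15.8743) → (52.9735,9.4822) → (44.7791,8.6370) → (38.3870,13.8337). Closed: final G1 returns to the first vertex.

**Shape 2** — `<polygon>` rectangle, stroke `#ff0000` → score (S649, F1938). Machine vertices: (3.0192,86.3467) → (32.3837,86.3467) → (32.3837,28.7142) → (3.0192,28.7142) → (3.0192,86.3467). Closed: final G1 returns to the first vertex.

**Shape 3** — `<path>` cubic bezier, stroke `#ff0000` → score (S649, F1938). Control points (SVG): P0=(35.5380,61.5124), P1=(62.4277,74.8198), P2=(36.3450,67.1476), P3=(58.7245,84.1079); sampled at t=k/5. Machine vertices: (35.5380,56.9485) → (46.1266,51.1167) → (48.8707,48.1307) → (48.6391,45.8009) → (50.3008,41.9382) → (58.7245,34.3530). Open path.

**Shape 4** — `<circle>` circle, stroke `#ff0000` → score (S649, F1938). Machine vertices: (51.8731,25.2698) → (48.2589,36.3932) → (38.7968,43.2678) → (27.1010,43.2678) → (17.6389,36.3932) → (14.0247,25.2698) → (17.6389,14.1464) → (27.1010,7.2718) → (38.7968,7.2718) → (48.2589,14.1464) → (51.8731,25.2698). Closed: final G1 returns to the first vertex.

**Shape 5** — `<path>` cubic bezier, stroke `#ff0000` → score (S649, F1938). Control points (SVG): P0=(52.9719,28.5343), P1=(65.9659,49.6117), P2=(17.4125,37.9326), P3=(14.2392,14.8074); sampled at t=k/5. Machine vertices: (52.9719,89.9266) → (54.2380,81.0405) → (45.8653,78.9930) → (32.9862,82.7613) → (20.7334,91.3224) → (14.2392,103.6535). Open path.

G21
G90
G0 X38.3870 Y13.8337
M3 S649
G01 X37.5418 Y22.0281 F1938
G01 X42.7385 Y28.4202
G01 X50.9329 Y29.2654
G01 X57.3250 Y24.0687
G01 X58.1702 Y15.8743
G01 X52.9735 Y9.4822
G01 X44.7791 Y8.6370
G01 X38.3870 Y13.8337
M5
G0 X3.0192 Y86.3467
M3 S649
G01 X32.3837 Y86.3467 F1938
G01 X32.3837 Y28.7142
G01 X3.0192 Y28.7142
G01 X3.0192 Y86.3467
M5
G0 X35.5380 Y56.9485
M3 S649
G01 X46.1266 Y51.1167 F1938
G01 X48.8707 Y48.1307
G01 X48.6391 Y45.8009
G01 X50.3008 Y41.9382
G01 X58.7245 Y34.3530
M5
G0 X51.8731 Y25.2698
M3 S649
G01 X48.2589 Y36.3932 F1938
G01 X38.7968 Y43.2678
G01 X27.1010 Y43.2678
G01 X17.6389 Y36.3932
G01 X14.0247 Y25.2698
G01 X17.6389 Y14.1464
G01 X27.1010 Y7.2718
G01 X38.7968 Y7.2718
G01 X48.2589 Y14.1464
G01 X51.8731 Y25.2698
M5
G0 X52.9719 Y89.9266
M3 S649
G01 X54.2380 Y81.0405 F1938
G01 X45.8653 Y78.9930
G01 X32.9862 Y82.7613
G01 X20.7334 Y91.3224
G01 X14.2392 Y103.6535
M5
G0 X0.0000 Y0.0000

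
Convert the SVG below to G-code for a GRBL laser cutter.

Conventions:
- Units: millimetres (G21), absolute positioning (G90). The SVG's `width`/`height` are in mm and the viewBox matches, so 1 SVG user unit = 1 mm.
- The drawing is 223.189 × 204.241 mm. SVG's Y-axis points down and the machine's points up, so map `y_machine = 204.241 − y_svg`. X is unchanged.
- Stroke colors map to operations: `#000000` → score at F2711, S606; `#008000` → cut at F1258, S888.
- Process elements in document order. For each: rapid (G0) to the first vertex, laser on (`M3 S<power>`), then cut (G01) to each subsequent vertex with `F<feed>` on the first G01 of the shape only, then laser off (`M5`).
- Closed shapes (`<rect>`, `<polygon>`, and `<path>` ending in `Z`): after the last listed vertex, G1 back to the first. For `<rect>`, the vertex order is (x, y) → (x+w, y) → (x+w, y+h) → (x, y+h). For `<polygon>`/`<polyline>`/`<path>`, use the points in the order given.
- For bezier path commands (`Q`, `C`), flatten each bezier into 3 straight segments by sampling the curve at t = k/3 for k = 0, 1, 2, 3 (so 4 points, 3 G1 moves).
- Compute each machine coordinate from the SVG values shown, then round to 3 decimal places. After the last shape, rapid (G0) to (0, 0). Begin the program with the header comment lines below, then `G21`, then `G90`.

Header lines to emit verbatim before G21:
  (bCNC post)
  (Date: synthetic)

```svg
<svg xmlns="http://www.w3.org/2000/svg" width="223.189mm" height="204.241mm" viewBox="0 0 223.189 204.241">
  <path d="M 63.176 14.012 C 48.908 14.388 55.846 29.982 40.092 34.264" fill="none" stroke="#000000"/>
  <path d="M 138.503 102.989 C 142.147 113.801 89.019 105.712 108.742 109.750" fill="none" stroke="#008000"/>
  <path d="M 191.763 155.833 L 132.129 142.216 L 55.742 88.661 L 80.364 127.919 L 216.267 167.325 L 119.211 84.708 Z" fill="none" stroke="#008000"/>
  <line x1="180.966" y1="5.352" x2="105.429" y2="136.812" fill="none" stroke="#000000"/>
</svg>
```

(bCNC post)
(Date: synthetic)
G21
G90
G0 X63.176 Y190.229
M3 S606
G01 X54.351 Y185.763 F2711
G01 X49.908 Y177.047
G01 X40.092 Y169.977
M5
G0 X138.503 Y101.252
M3 S888
G01 X128.024 Y95.591 F1258
G01 X108.502 Y95.636
G01 X108.742 Y94.491
M5
G0 X191.763 Y48.408
M3 S888
G01 X132.129 Y62.025 F1258
G01 X55.742 Y115.580
G01 X80.364 Y76.322
G01 X216.267 Y36.916
G01 X119.211 Y119.533
G01 X191.763 Y48.408
M5
G0 X180.966 Y198.889
M3 S606
G01 X105.429 Y67.429 F2711
M5
G0 X0.000 Y0.000

viewBox `0 0 223.189 204.241` with mm width/height → 1 unit = 1 mm. Flip: y_m = 204.241 − y_svg.

**Shape 1** — `<path>` cubic bezier, stroke `#000000` → score (S606, F2711). Control points (SVG): P0=(63.176,14.012), P1=(48.908,14.388), P2=(55.846,29.982), P3=(40.092,34.264); sampled at t=k/3. Machine vertices: (63.176,190.229) → (54.351,185.763) → (49.908,177.047) → (40.092,169.977). Open path.

**Shape 2** — `<path>` cubic bezier, stroke `#008000` → cut (S888, F1258). Control points (SVG): P0=(138.503,102.989), P1=(142.147,113.801), P2=(89.019,105.712), P3=(108.742,109.750); sampled at t=k/3. Machine vertices: (138.503,101.252) → (128.024,95.591) → (108.502,95.636) → (108.742,94.491). Open path.

**Shape 3** — `<path>` closed polygon, stroke `#008000` → cut (S888, F1258). Machine vertices: (191.763,48.408) → (132.129,62.025) → (55.742,115.580) → (80.364,76.322) → (216.267,36.916) → (119.211,119.533) → (191.763,48.408). Closed: final G1 returns to the first vertex.

**Shape 4** — `<line>` line segment, stroke `#000000` → score (S606, F2711). Machine vertices: (180.966,198.889) → (105.429,67.429). Open path.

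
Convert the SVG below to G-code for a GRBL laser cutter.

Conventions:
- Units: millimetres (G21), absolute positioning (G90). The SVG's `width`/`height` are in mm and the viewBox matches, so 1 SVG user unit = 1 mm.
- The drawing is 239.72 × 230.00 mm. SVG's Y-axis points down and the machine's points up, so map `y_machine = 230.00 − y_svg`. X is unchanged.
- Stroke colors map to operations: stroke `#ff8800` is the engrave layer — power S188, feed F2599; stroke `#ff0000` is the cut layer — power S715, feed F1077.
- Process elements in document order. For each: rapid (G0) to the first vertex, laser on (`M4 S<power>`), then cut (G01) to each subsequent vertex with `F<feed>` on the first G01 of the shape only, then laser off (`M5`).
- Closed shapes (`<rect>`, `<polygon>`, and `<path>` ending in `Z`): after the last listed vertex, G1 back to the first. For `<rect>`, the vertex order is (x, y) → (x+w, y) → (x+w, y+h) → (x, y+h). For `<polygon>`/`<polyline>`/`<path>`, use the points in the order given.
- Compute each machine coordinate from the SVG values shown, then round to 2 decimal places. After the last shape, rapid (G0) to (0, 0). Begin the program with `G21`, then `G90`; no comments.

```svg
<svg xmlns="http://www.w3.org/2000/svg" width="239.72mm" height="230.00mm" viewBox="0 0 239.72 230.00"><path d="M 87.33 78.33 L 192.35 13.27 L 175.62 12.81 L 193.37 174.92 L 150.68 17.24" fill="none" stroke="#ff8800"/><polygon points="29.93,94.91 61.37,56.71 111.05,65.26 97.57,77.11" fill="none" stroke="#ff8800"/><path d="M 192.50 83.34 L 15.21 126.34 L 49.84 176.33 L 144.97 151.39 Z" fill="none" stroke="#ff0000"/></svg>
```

G21
G90
G0 X87.33 Y151.67
M4 S188
G01 X192.35 Y216.73 F2599
G01 X175.62 Y217.19
G01 X193.37 Y55.08
G01 X150.68 Y212.76
M5
G0 X29.93 Y135.09
M4 S188
G01 X61.37 Y173.29 F2599
G01 X111.05 Y164.74
G01 X97.57 Y152.89
G01 X29.93 Y135.09
M5
G0 X192.50 Y146.66
M4 S715
G01 X15.21 Y103.66 F1077
G01 X49.84 Y53.67
G01 X144.97 Y78.61
G01 X192.50 Y146.66
M5
G0 X0.00 Y0.00

viewBox `0 0 239.72 230.00` with mm width/height → 1 unit = 1 mm. Flip: y_m = 230.00 − y_svg.

**Shape 1** — `<path>` open polyline, stroke `#ff8800` → engrave (S188, F2599). Machine vertices: (87.33,151.67) → (192.35,216.73) → (175.62,217.19) → (193.37,55.08) → (150.68,212.76). Open path.

**Shape 2** — `<polygon>` closed polygon, stroke `#ff8800` → engrave (S188, F2599). Machine vertices: (29.93,135.09) → (61.37,173.29) → (111.05,164.74) → (97.57,152.89) → (29.93,135.09). Closed: final G1 returns to the first vertex.

**Shape 3** — `<path>` closed polygon, stroke `#ff0000` → cut (S715, F1077). Machine vertices: (192.50,146.66) → (15.21,103.66) → (49.84,53.67) → (144.97,78.61) → (192.50,146.66). Closed: final G1 returns to the first vertex.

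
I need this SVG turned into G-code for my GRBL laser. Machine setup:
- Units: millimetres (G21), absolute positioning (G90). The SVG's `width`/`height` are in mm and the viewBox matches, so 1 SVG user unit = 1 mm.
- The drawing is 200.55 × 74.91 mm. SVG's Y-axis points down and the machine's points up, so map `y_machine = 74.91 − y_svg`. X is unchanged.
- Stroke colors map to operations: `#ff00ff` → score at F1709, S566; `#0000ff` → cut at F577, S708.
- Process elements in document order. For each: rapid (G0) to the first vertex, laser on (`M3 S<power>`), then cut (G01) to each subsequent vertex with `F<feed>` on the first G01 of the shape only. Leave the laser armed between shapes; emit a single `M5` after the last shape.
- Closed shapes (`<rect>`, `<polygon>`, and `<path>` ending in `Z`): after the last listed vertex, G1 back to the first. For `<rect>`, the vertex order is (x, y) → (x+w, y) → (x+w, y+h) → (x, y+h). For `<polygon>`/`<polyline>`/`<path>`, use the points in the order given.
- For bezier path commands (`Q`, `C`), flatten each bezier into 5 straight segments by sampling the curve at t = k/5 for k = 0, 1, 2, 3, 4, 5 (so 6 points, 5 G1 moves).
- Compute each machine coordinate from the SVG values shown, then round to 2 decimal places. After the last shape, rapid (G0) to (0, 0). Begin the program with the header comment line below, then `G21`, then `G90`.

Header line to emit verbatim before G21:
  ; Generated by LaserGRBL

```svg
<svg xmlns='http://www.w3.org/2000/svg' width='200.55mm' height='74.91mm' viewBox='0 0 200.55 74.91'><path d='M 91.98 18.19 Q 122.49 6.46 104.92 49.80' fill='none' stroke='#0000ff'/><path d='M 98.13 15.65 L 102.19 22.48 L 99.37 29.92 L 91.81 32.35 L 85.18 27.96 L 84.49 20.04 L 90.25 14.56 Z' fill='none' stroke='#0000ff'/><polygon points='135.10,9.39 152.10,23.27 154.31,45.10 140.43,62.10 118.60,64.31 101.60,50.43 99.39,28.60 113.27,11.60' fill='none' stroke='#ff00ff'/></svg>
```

; Generated by LaserGRBL
G21
G90
G0 X91.98 Y56.72
M3 S708
G01 X102.26 Y59.21 F577
G01 X108.70 Y57.29
G01 X111.28 Y50.97
G01 X110.02 Y40.24
G01 X104.92 Y25.11
G0 X98.13 Y59.26
M3 S708
G01 X102.19 Y52.43 F577
G01 X99.37 Y44.99
G01 X91.81 Y42.56
G01 X85.18 Y46.95
G01 X84.49 Y54.87
G01 X90.25 Y60.35
G01 X98.13 Y59.26
G0 X135.10 Y65.52
M3 S566
G01 X152.10 Y51.64 F1709
G01 X154.31 Y29.81
G01 X140.43 Y12.81
G01 X118.60 Y10.60
G01 X101.60 Y24.48
G01 X99.39 Y46.31
G01 X113.27 Y63.31
G01 X135.10 Y65.52
M5
G0 X0.00 Y0.00

1 u = 1 mm; y_m = 74.91 − y.

[1] `<path>` quadratic bezier, #0000ff→cut S708 F577: (91.98,56.72) → (102.26,59.21) → (108.70,57.29) → (111.28,50.97) → (110.02,40.24) → (104.92,25.11)

[2] `<path>` regular polygon, #0000ff→cut S708 F577: (98.13,59.26) → (102.19,52.43) → (99.37,44.99) → (91.81,42.56) → (85.18,46.95) → (84.49,54.87) → (90.25,60.35) → (98.13,59.26) (closed)

[3] `<polygon>` regular polygon, #ff00ff→score S566 F1709: (135.10,65.52) → (152.10,51.64) → (154.31,29.81) → (140.43,12.81) → (118.60,10.60) → (101.60,24.48) → (99.39,46.31) → (113.27,63.31) → (135.10,65.52) (closed)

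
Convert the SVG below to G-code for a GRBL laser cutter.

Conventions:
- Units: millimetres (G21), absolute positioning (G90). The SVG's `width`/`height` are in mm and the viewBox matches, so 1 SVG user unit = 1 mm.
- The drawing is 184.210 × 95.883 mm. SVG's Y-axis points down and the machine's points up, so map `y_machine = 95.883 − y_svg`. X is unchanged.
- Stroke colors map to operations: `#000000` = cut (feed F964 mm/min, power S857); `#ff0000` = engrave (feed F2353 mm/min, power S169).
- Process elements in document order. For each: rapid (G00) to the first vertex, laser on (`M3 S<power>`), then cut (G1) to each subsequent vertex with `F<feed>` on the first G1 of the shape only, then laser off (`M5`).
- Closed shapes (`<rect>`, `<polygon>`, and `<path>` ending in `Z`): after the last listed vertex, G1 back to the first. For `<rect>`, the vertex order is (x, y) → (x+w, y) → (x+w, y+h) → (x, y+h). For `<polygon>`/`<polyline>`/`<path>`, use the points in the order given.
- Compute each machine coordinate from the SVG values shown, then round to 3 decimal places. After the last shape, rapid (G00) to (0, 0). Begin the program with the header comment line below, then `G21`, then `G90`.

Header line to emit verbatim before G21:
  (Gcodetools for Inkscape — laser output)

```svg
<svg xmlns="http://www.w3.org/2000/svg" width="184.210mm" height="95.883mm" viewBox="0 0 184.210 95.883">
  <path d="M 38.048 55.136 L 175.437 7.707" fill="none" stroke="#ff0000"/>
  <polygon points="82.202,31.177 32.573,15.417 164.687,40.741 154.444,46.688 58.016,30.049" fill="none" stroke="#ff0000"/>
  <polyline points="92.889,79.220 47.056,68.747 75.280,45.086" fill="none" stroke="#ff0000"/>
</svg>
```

(Gcodetools for Inkscape — laser output)
G21
G90
G00 X38.048 Y40.747
M3 S169
G1 X175.437 Y88.176 F2353
M5
G00 X82.202 Y64.706
M3 S169
G1 X32.573 Y80.466 F2353
G1 X164.687 Y55.142
G1 X154.444 Y49.195
G1 X58.016 Y65.834
G1 X82.202 Y64.706
M5
G00 X92.889 Y16.663
M3 S169
G1 X47.056 Y27.136 F2353
G1 X75.280 Y50.797
M5
G00 X0.000 Y0.000

1 u = 1 mm; y_m = 95.883 − y.

[1] `<path>` line segment, #ff0000→engrave S169 F2353: (38.048,40.747) → (175.437,88.176)

[2] `<polygon>` closed polygon, #ff0000→engrave S169 F2353: (82.202,64.706) → (32.573,80.466) → (164.687,55.142) → (154.444,49.195) → (58.016,65.834) → (82.202,64.706) (closed)

[3] `<polyline>` open polyline, #ff0000→engrave S169 F2353: (92.889,16.663) → (47.056,27.136) → (75.280,50.797)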